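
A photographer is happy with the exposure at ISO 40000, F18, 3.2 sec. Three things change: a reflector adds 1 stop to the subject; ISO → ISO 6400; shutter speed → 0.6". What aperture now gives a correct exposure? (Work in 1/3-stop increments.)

f/4.5

Scene light: 1 stop brighter.
ISO: 40000 → 32000 → 25600 → 20000 → 16000 → 12800 → 10000 → 8000 → 6400 — 2 2/3 stops lower (darker).
Shutter speed: 3.2 → 2.5 → 2 → 1.6 → 1.3 → 1 → 0.8 → 0.6 — 2 1/3 stops faster (darker).
Net so far: 4 stops darker. Aperture: f/18 → f/16 → f/14 → f/13 → f/11 → f/10 → f/9 → f/8 → f/7.1 → f/6.3 → f/5.6 → f/5 → f/4.5.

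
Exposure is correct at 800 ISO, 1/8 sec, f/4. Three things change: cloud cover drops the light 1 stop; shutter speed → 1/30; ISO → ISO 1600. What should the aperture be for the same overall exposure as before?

f/2

Scene light: 1 stop darker.
Shutter speed: 1/8 → 1/15 → 1/30 — 2 stops shorter (darker).
ISO: 800 → 1600 — 1 stop raised (brighter).
Net so far: 2 stops darker. Aperture: f/4 → f/2.8 → f/2.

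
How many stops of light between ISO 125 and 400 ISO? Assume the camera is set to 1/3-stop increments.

1 2/3 stops

125 → 160 → 200 → 250 → 320 → 400 — count the steps: 5 third-stops = 1 2/3 stops.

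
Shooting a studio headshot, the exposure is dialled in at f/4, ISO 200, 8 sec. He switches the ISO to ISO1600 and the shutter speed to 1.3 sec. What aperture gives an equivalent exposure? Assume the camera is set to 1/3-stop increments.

ISO: 200 → 250 → 320 → 400 → 500 → 640 → 800 → 1000 → 1250 → 1600 — 3 stops raised (brighter).
Shutter speed: 8 → 6 → 5 → 4 → 3.2 → 2.5 → 2 → 1.6 → 1.3 — 2 2/3 stops faster (darker).
Net change so far: 1/3 stop brighter. Offset with the aperture: f/4 → f/4.5.

f/4.5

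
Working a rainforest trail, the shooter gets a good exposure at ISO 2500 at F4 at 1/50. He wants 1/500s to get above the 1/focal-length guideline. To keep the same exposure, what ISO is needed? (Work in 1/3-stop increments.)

Shutter speed: 1/50 → 1/60 → 1/80 → 1/100 → 1/125 → 1/160 → 1/200 → 1/250 → 1/320 → 1/400 → 1/500 — 3 1/3 stops faster (darker).
Need 3 1/3 stops brighter from the ISO: 2500 → 3200 → 4000 → 5000 → 6400 → 8000 → 10000 → 12800 → 16000 → 20000 → 25600.

ISO 25600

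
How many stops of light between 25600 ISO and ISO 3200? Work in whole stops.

25600 → 12800 → 6400 → 3200 — count the steps: 3 stops.

3 stops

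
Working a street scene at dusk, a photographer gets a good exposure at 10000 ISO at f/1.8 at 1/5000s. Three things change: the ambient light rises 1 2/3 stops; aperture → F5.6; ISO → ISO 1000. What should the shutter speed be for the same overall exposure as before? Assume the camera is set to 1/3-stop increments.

1/160s

Scene light: 1 2/3 stops brighter.
Aperture: f/1.8 → f/2 → f/2.2 → f/2.5 → f/2.8 → f/3.2 → f/3.5 → f/4 → f/4.5 → f/5 → f/5.6 — 3 1/3 stops narrower (darker).
ISO: 10000 → 8000 → 6400 → 5000 → 4000 → 3200 → 2500 → 2000 → 1600 → 1250 → 1000 — 3 1/3 stops dropped (darker).
Net so far: 5 stops darker. Shutter speed: 1/5000 → 1/4000 → 1/3200 → 1/2500 → 1/2000 → 1/1600 → 1/1250 → 1/1000 → 1/800 → 1/640 → 1/500 → 1/400 → 1/320 → 1/250 → 1/200 → 1/160.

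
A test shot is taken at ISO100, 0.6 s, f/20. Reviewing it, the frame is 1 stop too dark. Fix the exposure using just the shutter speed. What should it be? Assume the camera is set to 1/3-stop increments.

Underexposed by 1 stop → need 1 stop brighter.
Shutter speed: 0.6 → 0.8 → 1 → 1.3.

1.3 s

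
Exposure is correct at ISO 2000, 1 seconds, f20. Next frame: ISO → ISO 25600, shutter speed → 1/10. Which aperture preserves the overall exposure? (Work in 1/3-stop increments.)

ISO: 2000 → 2500 → 3200 → 4000 → 5000 → 6400 → 8000 → 10000 → 12800 → 16000 → 20000 → 25600 — 3 2/3 stops higher (brighter).
Shutter speed: 1 → 0.8 → 0.6 → 0.5 → 0.4 → 0.3 → 1/4 → 1/5 → 1/6 → 1/8 → 1/10 — 3 1/3 stops shorter (darker).
Net change so far: 1/3 stop brighter. Offset with the aperture: f/20 → f/22.

f/22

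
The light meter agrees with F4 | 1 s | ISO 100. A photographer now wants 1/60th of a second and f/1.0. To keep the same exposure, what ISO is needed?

Shutter speed: 1 → 1/2 → 1/4 → 1/8 → 1/15 → 1/30 → 1/60 — 6 stops shorter (darker).
Aperture: f/4 → f/2.8 → f/2 → f/1.4 → f/1.0 — 4 stops wider (brighter).
Net change so far: 2 stops darker. Offset with the ISO: 100 → 200 → 400.

ISO 400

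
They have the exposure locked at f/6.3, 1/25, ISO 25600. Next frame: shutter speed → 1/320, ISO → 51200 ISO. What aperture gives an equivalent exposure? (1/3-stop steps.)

Shutter speed: 1/25 → 1/30 → 1/40 → 1/50 → 1/60 → 1/80 → 1/100 → 1/125 → 1/160 → 1/200 → 1/250 → 1/320 — 3 2/3 stops faster (darker).
ISO: 25600 → 32000 → 40000 → 51200 — 1 stop higher (brighter).
Net change so far: 2 2/3 stops darker. Offset with the aperture: f/6.3 → f/5.6 → f/5 → f/4.5 → f/4 → f/3.5 → f/3.2 → f/2.8 → f/2.5.

f/2.5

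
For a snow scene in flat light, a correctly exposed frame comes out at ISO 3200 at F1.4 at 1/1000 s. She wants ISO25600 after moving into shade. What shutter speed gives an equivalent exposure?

ISO: 3200 → 6400 → 12800 → 25600 — 3 stops higher (brighter).
Need 3 stops darker from the shutter speed: 1/1000 → 1/2000 → 1/4000 → 1/8000.

1/8000s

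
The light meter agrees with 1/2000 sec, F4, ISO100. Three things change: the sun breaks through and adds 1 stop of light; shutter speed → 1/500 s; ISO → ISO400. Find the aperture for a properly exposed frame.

f/22

Scene light: 1 stop brighter.
Shutter speed: 1/2000 → 1/1000 → 1/500 — 2 stops longer (brighter).
ISO: 100 → 200 → 400 — 2 stops raised (brighter).
Net so far: 5 stops brighter. Aperture: f/4 → f/5.6 → f/8 → f/11 → f/16 → f/22.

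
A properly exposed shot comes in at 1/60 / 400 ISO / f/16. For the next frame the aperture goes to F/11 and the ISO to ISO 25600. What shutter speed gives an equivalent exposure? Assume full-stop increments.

Aperture: f/16 → f/11 — 1 stop larger aperture (brighter).
ISO: 400 → 800 → 1600 → 3200 → 6400 → 12800 → 25600 — 6 stops higher (brighter).
Net change so far: 7 stops brighter. Offset with the shutter speed: 1/60 → 1/125 → 1/250 → 1/500 → 1/1000 → 1/2000 → 1/4000 → 1/8000.

1/8000s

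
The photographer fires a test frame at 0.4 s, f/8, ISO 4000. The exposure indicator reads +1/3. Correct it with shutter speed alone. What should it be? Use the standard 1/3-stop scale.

Overexposed by 1/3 stop → need 1/3 stop darker.
Shutter speed: 0.4 → 0.3.

0.3 s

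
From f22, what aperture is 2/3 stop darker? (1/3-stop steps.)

f/29

Aperture: f/22 → f/25 → f/29 — 2/3 stop narrower (darker).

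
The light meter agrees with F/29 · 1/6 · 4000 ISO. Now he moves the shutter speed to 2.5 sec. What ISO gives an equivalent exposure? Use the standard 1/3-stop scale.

Shutter speed: 1/6 → 1/5 → 1/4 → 0.3 → 0.4 → 0.5 → 0.6 → 0.8 → 1 → 1.3 → 1.6 → 2 → 2.5 — 4 stops longer (brighter).
Need 4 stops darker from the ISO: 4000 → 3200 → 2500 → 2000 → 1600 → 1250 → 1000 → 800 → 640 → 500 → 400 → 320 → 250.

ISO 250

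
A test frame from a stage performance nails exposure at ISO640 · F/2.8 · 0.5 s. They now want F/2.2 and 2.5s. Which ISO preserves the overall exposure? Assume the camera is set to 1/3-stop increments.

Aperture: f/2.8 → f/2.5 → f/2.2 — 2/3 stop opened up (brighter).
Shutter speed: 0.5 → 0.6 → 0.8 → 1 → 1.3 → 1.6 → 2 → 2.5 — 2 1/3 stops longer (brighter).
Net change so far: 3 stops brighter. Offset with the ISO: 640 → 500 → 400 → 320 → 250 → 200 → 160 → 125 → 100 → 80.

ISO 80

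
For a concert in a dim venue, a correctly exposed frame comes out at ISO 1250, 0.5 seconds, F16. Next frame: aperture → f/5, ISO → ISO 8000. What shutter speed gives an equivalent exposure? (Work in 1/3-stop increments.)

Aperture: f/16 → f/14 → f/13 → f/11 → f/10 → f/9 → f/8 → f/7.1 → f/6.3 → f/5.6 → f/5 — 3 1/3 stops opened up (brighter).
ISO: 1250 → 1600 → 2000 → 2500 → 3200 → 4000 → 5000 → 6400 → 8000 — 2 2/3 stops higher (brighter).
Net change so far: 6 stops brighter. Offset with the shutter speed: 0.5 → 0.4 → 0.3 → 1/4 → 1/5 → 1/6 → 1/8 → 1/10 → 1/13 → 1/15 → 1/20 → 1/25 → 1/30 → 1/40 → 1/50 → 1/60 → 1/80 → 1/100 → 1/125.

1/125s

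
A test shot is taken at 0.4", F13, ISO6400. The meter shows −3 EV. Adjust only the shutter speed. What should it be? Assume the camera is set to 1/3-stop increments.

3.2 s

Underexposed by 3 stops → need 3 stops brighter.
Shutter speed: 0.4 → 0.5 → 0.6 → 0.8 → 1 → 1.3 → 1.6 → 2 → 2.5 → 3.2.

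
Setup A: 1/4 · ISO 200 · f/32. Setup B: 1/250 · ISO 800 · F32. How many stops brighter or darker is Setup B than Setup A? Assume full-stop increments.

4 stops darker

Aperture: unchanged.
Shutter speed: 1/4 → 1/8 → 1/15 → 1/30 → 1/60 → 1/125 → 1/250 — 6 stops faster (darker).
ISO: 200 → 400 → 800 — 2 stops raised (brighter).
Net: −6 +2 = −4 stops.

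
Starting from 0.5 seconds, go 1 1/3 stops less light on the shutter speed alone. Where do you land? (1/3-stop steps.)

Shutter speed: 0.5 → 0.4 → 0.3 → 1/4 → 1/5 — 1 1/3 stops shorter (darker).

1/5s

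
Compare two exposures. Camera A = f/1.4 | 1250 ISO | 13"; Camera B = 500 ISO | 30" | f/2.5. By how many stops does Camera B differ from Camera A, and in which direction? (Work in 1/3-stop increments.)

1 2/3 stops darker

Aperture: f/1.4 → f/1.6 → f/1.8 → f/2 → f/2.2 → f/2.5 — 1 2/3 stops narrower (darker).
Shutter speed: 13 → 15 → 20 → 25 → 30 — 1 1/3 stops longer (brighter).
ISO: 1250 → 1000 → 800 → 640 → 500 — 1 1/3 stops lower (darker).
Net: −1 2/3 +1 1/3 −1 1/3 = −1 2/3 stops.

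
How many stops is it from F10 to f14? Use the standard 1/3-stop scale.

f/10 → f/11 → f/13 → f/14 — count the steps: 3 third-stops = 1 stop.

1 stop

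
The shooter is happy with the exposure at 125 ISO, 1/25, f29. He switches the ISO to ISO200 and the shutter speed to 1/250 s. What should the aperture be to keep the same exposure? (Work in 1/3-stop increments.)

f/11

ISO: 125 → 160 → 200 — 2/3 stop higher (brighter).
Shutter speed: 1/25 → 1/30 → 1/40 → 1/50 → 1/60 → 1/80 → 1/100 → 1/125 → 1/160 → 1/200 → 1/250 — 3 1/3 stops faster (darker).
Net change so far: 2 2/3 stops darker. Offset with the aperture: f/29 → f/25 → f/22 → f/20 → f/18 → f/16 → f/14 → f/13 → f/11.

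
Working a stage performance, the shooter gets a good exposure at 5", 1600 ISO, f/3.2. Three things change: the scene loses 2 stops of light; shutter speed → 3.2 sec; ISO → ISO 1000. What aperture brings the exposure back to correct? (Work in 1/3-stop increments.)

Scene light: 2 stops darker.
Shutter speed: 5 → 4 → 3.2 — 2/3 stop faster (darker).
ISO: 1600 → 1250 → 1000 — 2/3 stop dropped (darker).
Net so far: 3 1/3 stops darker. Aperture: f/3.2 → f/2.8 → f/2.5 → f/2.2 → f/2 → f/1.8 → f/1.6 → f/1.4 → f/1.2 → f/1.1 → f/1.0.

f/1.0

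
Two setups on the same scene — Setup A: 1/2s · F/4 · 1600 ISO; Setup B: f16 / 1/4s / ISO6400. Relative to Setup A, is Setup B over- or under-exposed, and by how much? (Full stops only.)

Aperture: f/4 → f/5.6 → f/8 → f/11 → f/16 — 4 stops narrower (darker).
Shutter speed: 1/2 → 1/4 — 1 stop shorter (darker).
ISO: 1600 → 3200 → 6400 — 2 stops raised (brighter).
Net: −4 −1 +2 = −3 stops.

3 stops darker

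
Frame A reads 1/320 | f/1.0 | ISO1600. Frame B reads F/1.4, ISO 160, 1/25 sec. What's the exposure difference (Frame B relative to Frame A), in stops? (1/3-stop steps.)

Aperture: f/1.0 → f/1.1 → f/1.2 → f/1.4 — 1 stop stopped down (darker).
Shutter speed: 1/320 → 1/250 → 1/200 → 1/160 → 1/125 → 1/100 → 1/80 → 1/60 → 1/50 → 1/40 → 1/30 → 1/25 — 3 2/3 stops slower (brighter).
ISO: 1600 → 1250 → 1000 → 800 → 640 → 500 → 400 → 320 → 250 → 200 → 160 — 3 1/3 stops lower (darker).
Net: −1 +3 2/3 −3 1/3 = −2/3 stops.

2/3 stop darker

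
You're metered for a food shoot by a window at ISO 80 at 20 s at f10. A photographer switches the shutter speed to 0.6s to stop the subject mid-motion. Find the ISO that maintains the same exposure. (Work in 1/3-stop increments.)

Shutter speed: 20 → 15 → 13 → 10 → 8 → 6 → 5 → 4 → 3.2 → 2.5 → 2 → 1.6 → 1.3 → 1 → 0.8 → 0.6 — 5 stops shorter (darker).
Need 5 stops brighter from the ISO: 80 → 100 → 125 → 160 → 200 → 250 → 320 → 400 → 500 → 640 → 800 → 1000 → 1250 → 1600 → 2000 → 2500.

ISO 2500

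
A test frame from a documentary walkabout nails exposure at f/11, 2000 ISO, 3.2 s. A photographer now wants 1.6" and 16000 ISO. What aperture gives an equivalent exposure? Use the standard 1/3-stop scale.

f/22

Shutter speed: 3.2 → 2.5 → 2 → 1.6 — 1 stop shorter (darker).
ISO: 2000 → 2500 → 3200 → 4000 → 5000 → 6400 → 8000 → 10000 → 12800 → 16000 — 3 stops higher (brighter).
Net change so far: 2 stops brighter. Offset with the aperture: f/11 → f/13 → f/14 → f/16 → f/18 → f/20 → f/22.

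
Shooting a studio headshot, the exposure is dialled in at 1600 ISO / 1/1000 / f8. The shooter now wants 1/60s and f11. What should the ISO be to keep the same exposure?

Shutter speed: 1/1000 → 1/500 → 1/250 → 1/125 → 1/60 — 4 stops longer (brighter).
Aperture: f/8 → f/11 — 1 stop narrower (darker).
Net change so far: 3 stops brighter. Offset with the ISO: 1600 → 800 → 400 → 200.

ISO 200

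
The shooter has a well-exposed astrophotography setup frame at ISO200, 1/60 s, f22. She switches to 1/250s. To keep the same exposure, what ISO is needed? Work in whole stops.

Shutter speed: 1/60 → 1/125 → 1/250 — 2 stops shorter (darker).
Need 2 stops brighter from the ISO: 200 → 400 → 800.

ISO 800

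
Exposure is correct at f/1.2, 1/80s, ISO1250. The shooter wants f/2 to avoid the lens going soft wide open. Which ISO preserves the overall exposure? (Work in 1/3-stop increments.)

Aperture: f/1.2 → f/1.4 → f/1.6 → f/1.8 → f/2 — 1 1/3 stops smaller aperture (darker).
Need 1 1/3 stops brighter from the ISO: 1250 → 1600 → 2000 → 2500 → 3200.

ISO 3200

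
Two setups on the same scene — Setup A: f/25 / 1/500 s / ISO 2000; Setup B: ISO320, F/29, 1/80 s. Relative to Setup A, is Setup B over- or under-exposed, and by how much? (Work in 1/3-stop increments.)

Aperture: f/25 → f/29 — 1/3 stop smaller aperture (darker).
Shutter speed: 1/500 → 1/400 → 1/320 → 1/250 → 1/200 → 1/160 → 1/125 → 1/100 → 1/80 — 2 2/3 stops longer (brighter).
ISO: 2000 → 1600 → 1250 → 1000 → 800 → 640 → 500 → 400 → 320 — 2 2/3 stops dropped (darker).
Net: −1/3 +2 2/3 −2 2/3 = −1/3 stops.

1/3 stop darker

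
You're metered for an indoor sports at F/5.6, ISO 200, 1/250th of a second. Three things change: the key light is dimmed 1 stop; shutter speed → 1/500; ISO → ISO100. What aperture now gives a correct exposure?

f/2

Scene light: 1 stop darker.
Shutter speed: 1/250 → 1/500 — 1 stop faster (darker).
ISO: 200 → 100 — 1 stop dropped (darker).
Net so far: 3 stops darker. Aperture: f/5.6 → f/4 → f/2.8 → f/2.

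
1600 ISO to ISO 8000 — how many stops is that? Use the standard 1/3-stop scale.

1600 → 2000 → 2500 → 3200 → 4000 → 5000 → 6400 → 8000 — count the steps: 7 third-stops = 2 1/3 stops.

2 1/3 stops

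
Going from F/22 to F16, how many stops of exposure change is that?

1 stop

f/22 → f/16 — count the steps: 1 stop.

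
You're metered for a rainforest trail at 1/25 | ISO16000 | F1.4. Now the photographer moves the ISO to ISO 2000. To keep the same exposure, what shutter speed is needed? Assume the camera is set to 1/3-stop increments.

ISO: 16000 → 12800 → 10000 → 8000 → 6400 → 5000 → 4000 → 3200 → 2500 → 2000 — 3 stops dropped (darker).
Need 3 stops brighter from the shutter speed: 1/25 → 1/20 → 1/15 → 1/13 → 1/10 → 1/8 → 1/6 → 1/5 → 1/4 → 0.3.

0.3 s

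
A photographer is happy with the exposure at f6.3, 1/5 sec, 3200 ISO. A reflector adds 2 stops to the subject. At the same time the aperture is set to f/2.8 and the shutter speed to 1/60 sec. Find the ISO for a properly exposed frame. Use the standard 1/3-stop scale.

ISO 2000

Scene light: 2 stops brighter.
Aperture: f/6.3 → f/5.6 → f/5 → f/4.5 → f/4 → f/3.5 → f/3.2 → f/2.8 — 2 1/3 stops opened up (brighter).
Shutter speed: 1/5 → 1/6 → 1/8 → 1/10 → 1/13 → 1/15 → 1/20 → 1/25 → 1/30 → 1/40 → 1/50 → 1/60 — 3 2/3 stops faster (darker).
Net so far: 2/3 stop brighter. ISO: 3200 → 2500 → 2000.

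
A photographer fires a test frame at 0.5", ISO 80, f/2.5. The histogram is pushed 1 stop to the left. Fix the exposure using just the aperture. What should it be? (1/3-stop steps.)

f/1.8

Underexposed by 1 stop → need 1 stop brighter.
Aperture: f/2.5 → f/2.2 → f/2 → f/1.8.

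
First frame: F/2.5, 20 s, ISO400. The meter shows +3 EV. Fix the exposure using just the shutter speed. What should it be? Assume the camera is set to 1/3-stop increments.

2.5 s

Overexposed by 3 stops → need 3 stops darker.
Shutter speed: 20 → 15 → 13 → 10 → 8 → 6 → 5 → 4 → 3.2 → 2.5.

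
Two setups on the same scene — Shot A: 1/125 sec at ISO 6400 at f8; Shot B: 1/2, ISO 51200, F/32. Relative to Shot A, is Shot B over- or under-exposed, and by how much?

5 stops brighter

Aperture: f/8 → f/11 → f/16 → f/22 → f/32 — 4 stops smaller aperture (darker).
Shutter speed: 1/125 → 1/60 → 1/30 → 1/15 → 1/8 → 1/4 → 1/2 — 6 stops longer (brighter).
ISO: 6400 → 12800 → 25600 → 51200 — 3 stops raised (brighter).
Net: −4 +6 +3 = +5 stops.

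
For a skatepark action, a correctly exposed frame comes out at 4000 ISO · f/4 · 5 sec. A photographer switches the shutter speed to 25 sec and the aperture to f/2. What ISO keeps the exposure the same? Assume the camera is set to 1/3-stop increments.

Shutter speed: 5 → 6 → 8 → 10 → 13 → 15 → 20 → 25 — 2 1/3 stops slower (brighter).
Aperture: f/4 → f/3.5 → f/3.2 → f/2.8 → f/2.5 → f/2.2 → f/2 — 2 stops opened up (brighter).
Net change so far: 4 1/3 stops brighter. Offset with the ISO: 4000 → 3200 → 2500 → 2000 → 1600 → 1250 → 1000 → 800 → 640 → 500 → 400 → 320 → 250 → 200.

ISO 200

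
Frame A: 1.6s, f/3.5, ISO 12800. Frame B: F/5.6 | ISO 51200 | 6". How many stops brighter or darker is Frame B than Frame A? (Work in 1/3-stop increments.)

2 2/3 stops brighter

Aperture: f/3.5 → f/4 → f/4.5 → f/5 → f/5.6 — 1 1/3 stops stopped down (darker).
Shutter speed: 1.6 → 2 → 2.5 → 3.2 → 4 → 5 → 6 — 2 stops longer (brighter).
ISO: 12800 → 16000 → 20000 → 25600 → 32000 → 40000 → 51200 — 2 stops raised (brighter).
Net: −1 1/3 +2 +2 = +2 2/3 stops.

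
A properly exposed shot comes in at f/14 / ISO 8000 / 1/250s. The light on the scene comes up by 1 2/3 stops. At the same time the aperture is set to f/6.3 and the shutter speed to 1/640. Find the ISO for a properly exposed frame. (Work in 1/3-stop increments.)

Scene light: 1 2/3 stops brighter.
Aperture: f/14 → f/13 → f/11 → f/10 → f/9 → f/8 → f/7.1 → f/6.3 — 2 1/3 stops opened up (brighter).
Shutter speed: 1/250 → 1/320 → 1/400 → 1/500 → 1/640 — 1 1/3 stops faster (darker).
Net so far: 2 2/3 stops brighter. ISO: 8000 → 6400 → 5000 → 4000 → 3200 → 2500 → 2000 → 1600 → 1250.

ISO 1250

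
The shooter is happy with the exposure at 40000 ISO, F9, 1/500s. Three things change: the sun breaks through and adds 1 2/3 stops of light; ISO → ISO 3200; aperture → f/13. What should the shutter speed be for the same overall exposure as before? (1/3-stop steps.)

Scene light: 1 2/3 stops brighter.
ISO: 40000 → 32000 → 25600 → 20000 → 16000 → 12800 → 10000 → 8000 → 6400 → 5000 → 4000 → 3200 — 3 2/3 stops dropped (darker).
Aperture: f/9 → f/10 → f/11 → f/13 — 1 stop smaller aperture (darker).
Net so far: 3 stops darker. Shutter speed: 1/500 → 1/400 → 1/320 → 1/250 → 1/200 → 1/160 → 1/125 → 1/100 → 1/80 → 1/60.

1/60s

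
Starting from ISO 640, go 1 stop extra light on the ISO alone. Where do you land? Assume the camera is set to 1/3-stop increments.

ISO: 640 → 800 → 1000 → 1250 — 1 stop raised (brighter).

ISO 1250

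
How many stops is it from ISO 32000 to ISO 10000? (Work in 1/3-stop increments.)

1 2/3 stops

32000 → 25600 → 20000 → 16000 → 12800 → 10000 — count the steps: 5 third-stops = 1 2/3 stops.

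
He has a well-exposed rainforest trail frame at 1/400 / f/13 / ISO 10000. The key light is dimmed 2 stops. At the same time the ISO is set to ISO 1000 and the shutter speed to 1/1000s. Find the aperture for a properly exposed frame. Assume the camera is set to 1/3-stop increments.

Scene light: 2 stops darker.
ISO: 10000 → 8000 → 6400 → 5000 → 4000 → 3200 → 2500 → 2000 → 1600 → 1250 → 1000 — 3 1/3 stops dropped (darker).
Shutter speed: 1/400 → 1/500 → 1/640 → 1/800 → 1/1000 — 1 1/3 stops faster (darker).
Net so far: 6 2/3 stops darker. Aperture: f/13 → f/11 → f/10 → f/9 → f/8 → f/7.1 → f/6.3 → f/5.6 → f/5 → f/4.5 → f/4 → f/3.5 → f/3.2 → f/2.8 → f/2.5 → f/2.2 → f/2 → f/1.8 → f/1.6 → f/1.4 → f/1.2.

f/1.2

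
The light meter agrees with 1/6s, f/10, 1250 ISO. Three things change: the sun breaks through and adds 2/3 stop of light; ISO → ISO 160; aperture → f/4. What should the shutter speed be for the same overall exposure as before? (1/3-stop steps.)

Scene light: 2/3 stop brighter.
ISO: 1250 → 1000 → 800 → 640 → 500 → 400 → 320 → 250 → 200 → 160 — 3 stops dropped (darker).
Aperture: f/10 → f/9 → f/8 → f/7.1 → f/6.3 → f/5.6 → f/5 → f/4.5 → f/4 — 2 2/3 stops opened up (brighter).
Net so far: 1/3 stop brighter. Shutter speed: 1/6 → 1/8.

1/8s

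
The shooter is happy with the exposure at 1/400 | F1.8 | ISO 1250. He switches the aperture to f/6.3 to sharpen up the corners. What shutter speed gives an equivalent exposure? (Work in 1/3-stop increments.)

1/30s

Aperture: f/1.8 → f/2 → f/2.2 → f/2.5 → f/2.8 → f/3.2 → f/3.5 → f/4 → f/4.5 → f/5 → f/5.6 → f/6.3 — 3 2/3 stops stopped down (darker).
Need 3 2/3 stops brighter from the shutter speed: 1/400 → 1/320 → 1/250 → 1/200 → 1/160 → 1/125 → 1/100 → 1/80 → 1/60 → 1/50 → 1/40 → 1/30.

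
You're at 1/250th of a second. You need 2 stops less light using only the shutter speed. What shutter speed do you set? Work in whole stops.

1/1000s

Shutter speed: 1/250 → 1/500 → 1/1000 — 2 stops shorter (darker).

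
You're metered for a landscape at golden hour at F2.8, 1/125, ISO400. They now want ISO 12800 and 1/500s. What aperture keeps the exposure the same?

f/8

ISO: 400 → 800 → 1600 → 3200 → 6400 → 12800 — 5 stops higher (brighter).
Shutter speed: 1/125 → 1/250 → 1/500 — 2 stops faster (darker).
Net change so far: 3 stops brighter. Offset with the aperture: f/2.8 → f/4 → f/5.6 → f/8.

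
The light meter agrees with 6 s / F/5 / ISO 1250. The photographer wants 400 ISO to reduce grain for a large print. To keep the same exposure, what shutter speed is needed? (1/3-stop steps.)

20 s

ISO: 1250 → 1000 → 800 → 640 → 500 → 400 — 1 2/3 stops lower (darker).
Need 1 2/3 stops brighter from the shutter speed: 6 → 8 → 10 → 13 → 15 → 20.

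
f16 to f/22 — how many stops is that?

1 stop

f/16 → f/22 — count the steps: 1 stop.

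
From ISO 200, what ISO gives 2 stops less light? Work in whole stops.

ISO: 200 → 100 → 50 — 2 stops dropped (darker).

ISO 50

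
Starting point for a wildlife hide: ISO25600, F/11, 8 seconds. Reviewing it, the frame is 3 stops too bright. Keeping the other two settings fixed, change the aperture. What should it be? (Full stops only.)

Overexposed by 3 stops → need 3 stops darker.
Aperture: f/11 → f/16 → f/22 → f/32.

f/32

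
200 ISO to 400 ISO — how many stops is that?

1 stop

200 → 400 — count the steps: 1 stop.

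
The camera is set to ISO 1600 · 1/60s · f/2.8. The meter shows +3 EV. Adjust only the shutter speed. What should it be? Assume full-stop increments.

Overexposed by 3 stops → need 3 stops darker.
Shutter speed: 1/60 → 1/125 → 1/250 → 1/500.

1/500s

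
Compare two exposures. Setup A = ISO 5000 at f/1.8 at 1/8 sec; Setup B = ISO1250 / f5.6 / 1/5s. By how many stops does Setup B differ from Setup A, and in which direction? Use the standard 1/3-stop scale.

Aperture: f/1.8 → f/2 → f/2.2 → f/2.5 → f/2.8 → f/3.2 → f/3.5 → f/4 → f/4.5 → f/5 → f/5.6 — 3 1/3 stops stopped down (darker).
Shutter speed: 1/8 → 1/6 → 1/5 — 2/3 stop longer (brighter).
ISO: 5000 → 4000 → 3200 → 2500 → 2000 → 1600 → 1250 — 2 stops dropped (darker).
Net: −3 1/3 +2/3 −2 = −4 2/3 stops.

4 2/3 stops darker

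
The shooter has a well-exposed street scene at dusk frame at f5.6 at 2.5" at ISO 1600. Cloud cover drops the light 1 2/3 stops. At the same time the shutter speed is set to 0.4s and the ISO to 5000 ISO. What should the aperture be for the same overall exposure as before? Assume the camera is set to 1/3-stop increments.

f/2.2

Scene light: 1 2/3 stops darker.
Shutter speed: 2.5 → 2 → 1.6 → 1.3 → 1 → 0.8 → 0.6 → 0.5 → 0.4 — 2 2/3 stops faster (darker).
ISO: 1600 → 2000 → 2500 → 3200 → 4000 → 5000 — 1 2/3 stops higher (brighter).
Net so far: 2 2/3 stops darker. Aperture: f/5.6 → f/5 → f/4.5 → f/4 → f/3.5 → f/3.2 → f/2.8 → f/2.5 → f/2.2.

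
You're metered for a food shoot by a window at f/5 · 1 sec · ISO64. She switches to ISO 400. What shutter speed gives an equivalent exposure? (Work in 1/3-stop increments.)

ISO: 64 → 80 → 100 → 125 → 160 → 200 → 250 → 320 → 400 — 2 2/3 stops raised (brighter).
Need 2 2/3 stops darker from the shutter speed: 1 → 0.8 → 0.6 → 0.5 → 0.4 → 0.3 → 1/4 → 1/5 → 1/6.

1/6s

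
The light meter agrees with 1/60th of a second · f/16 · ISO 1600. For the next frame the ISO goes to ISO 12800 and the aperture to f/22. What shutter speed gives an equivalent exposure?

ISO: 1600 → 3200 → 6400 → 12800 — 3 stops higher (brighter).
Aperture: f/16 → f/22 — 1 stop narrower (darker).
Net change so far: 2 stops brighter. Offset with the shutter speed: 1/60 → 1/125 → 1/250.

1/250s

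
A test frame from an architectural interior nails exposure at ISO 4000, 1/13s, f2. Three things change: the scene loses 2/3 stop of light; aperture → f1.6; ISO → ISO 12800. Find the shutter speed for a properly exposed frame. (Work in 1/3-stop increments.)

1/40s

Scene light: 2/3 stop darker.
Aperture: f/2 → f/1.8 → f/1.6 — 2/3 stop larger aperture (brighter).
ISO: 4000 → 5000 → 6400 → 8000 → 10000 → 12800 — 1 2/3 stops higher (brighter).
Net so far: 1 2/3 stops brighter. Shutter speed: 1/13 → 1/15 → 1/20 → 1/25 → 1/30 → 1/40.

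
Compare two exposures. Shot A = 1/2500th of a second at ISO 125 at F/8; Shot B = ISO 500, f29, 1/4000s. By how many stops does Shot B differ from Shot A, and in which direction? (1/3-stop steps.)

Aperture: f/8 → f/9 → f/10 → f/11 → f/13 → f/14 → f/16 → f/18 → f/20 → f/22 → f/25 → f/29 — 3 2/3 stops narrower (darker).
Shutter speed: 1/2500 → 1/3200 → 1/4000 — 2/3 stop faster (darker).
ISO: 125 → 160 → 200 → 250 → 320 → 400 → 500 — 2 stops raised (brighter).
Net: −3 2/3 −2/3 +2 = −2 1/3 stops.

2 1/3 stops darker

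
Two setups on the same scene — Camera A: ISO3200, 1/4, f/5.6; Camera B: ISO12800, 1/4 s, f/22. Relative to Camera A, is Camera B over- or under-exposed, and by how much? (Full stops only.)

Aperture: f/5.6 → f/8 → f/11 → f/16 → f/22 — 4 stops smaller aperture (darker).
Shutter speed: unchanged.
ISO: 3200 → 6400 → 12800 — 2 stops raised (brighter).
Net: −4 +2 = −2 stops.

2 stops darker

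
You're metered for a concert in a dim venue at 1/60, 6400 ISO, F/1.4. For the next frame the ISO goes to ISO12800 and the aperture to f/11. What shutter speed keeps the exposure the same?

1/2s

ISO: 6400 → 12800 — 1 stop higher (brighter).
Aperture: f/1.4 → f/2 → f/2.8 → f/4 → f/5.6 → f/8 → f/11 — 6 stops stopped down (darker).
Net change so far: 5 stops darker. Offset with the shutter speed: 1/60 → 1/30 → 1/15 → 1/8 → 1/4 → 1/2.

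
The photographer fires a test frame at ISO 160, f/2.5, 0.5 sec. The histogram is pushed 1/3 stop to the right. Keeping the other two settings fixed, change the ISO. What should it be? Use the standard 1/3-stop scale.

Overexposed by 1/3 stop → need 1/3 stop darker.
ISO: 160 → 125.

ISO 125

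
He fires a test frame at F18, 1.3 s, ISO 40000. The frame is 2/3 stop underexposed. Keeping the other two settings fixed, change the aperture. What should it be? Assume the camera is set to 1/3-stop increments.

Underexposed by 2/3 stop → need 2/3 stop brighter.
Aperture: f/18 → f/16 → f/14.

f/14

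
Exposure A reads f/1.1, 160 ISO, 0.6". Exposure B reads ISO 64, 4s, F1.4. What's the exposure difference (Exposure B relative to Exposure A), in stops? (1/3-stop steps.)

2/3 stop brighter

Aperture: f/1.1 → f/1.2 → f/1.4 — 2/3 stop stopped down (darker).
Shutter speed: 0.6 → 0.8 → 1 → 1.3 → 1.6 → 2 → 2.5 → 3.2 → 4 — 2 2/3 stops longer (brighter).
ISO: 160 → 125 → 100 → 80 → 64 — 1 1/3 stops lower (darker).
Net: −2/3 +2 2/3 −1 1/3 = +2/3 stops.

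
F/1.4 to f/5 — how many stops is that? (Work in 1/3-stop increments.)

3 2/3 stops

f/1.4 → f/1.6 → f/1.8 → f/2 → f/2.2 → f/2.5 → f/2.8 → f/3.2 → f/3.5 → f/4 → f/4.5 → f/5 — count the steps: 11 third-stops = 3 2/3 stops.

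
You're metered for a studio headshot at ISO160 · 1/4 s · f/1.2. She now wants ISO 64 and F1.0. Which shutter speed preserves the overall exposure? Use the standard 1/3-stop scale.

0.4 s

ISO: 160 → 125 → 100 → 80 → 64 — 1 1/3 stops dropped (darker).
Aperture: f/1.2 → f/1.1 → f/1.0 — 2/3 stop wider (brighter).
Net change so far: 2/3 stop darker. Offset with the shutter speed: 1/4 → 0.3 → 0.4.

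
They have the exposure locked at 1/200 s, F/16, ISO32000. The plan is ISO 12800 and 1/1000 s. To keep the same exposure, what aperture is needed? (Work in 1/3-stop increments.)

ISO: 32000 → 25600 → 20000 → 16000 → 12800 — 1 1/3 stops lower (darker).
Shutter speed: 1/200 → 1/250 → 1/320 → 1/400 → 1/500 → 1/640 → 1/800 → 1/1000 — 2 1/3 stops shorter (darker).
Net change so far: 3 2/3 stops darker. Offset with the aperture: f/16 → f/14 → f/13 → f/11 → f/10 → f/9 → f/8 → f/7.1 → f/6.3 → f/5.6 → f/5 → f/4.5.

f/4.5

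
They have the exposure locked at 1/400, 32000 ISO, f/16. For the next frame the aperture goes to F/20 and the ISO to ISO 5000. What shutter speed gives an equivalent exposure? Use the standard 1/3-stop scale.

1/40s

Aperture: f/16 → f/18 → f/20 — 2/3 stop stopped down (darker).
ISO: 32000 → 25600 → 20000 → 16000 → 12800 → 10000 → 8000 → 6400 → 5000 — 2 2/3 stops lower (darker).
Net change so far: 3 1/3 stops darker. Offset with the shutter speed: 1/400 → 1/320 → 1/250 → 1/200 → 1/160 → 1/125 → 1/100 → 1/80 → 1/60 → 1/50 → 1/40.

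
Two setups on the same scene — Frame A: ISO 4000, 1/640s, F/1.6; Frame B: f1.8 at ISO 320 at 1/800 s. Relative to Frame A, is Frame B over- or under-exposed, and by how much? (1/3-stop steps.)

Aperture: f/1.6 → f/1.8 — 1/3 stop narrower (darker).
Shutter speed: 1/640 → 1/800 — 1/3 stop shorter (darker).
ISO: 4000 → 3200 → 2500 → 2000 → 1600 → 1250 → 1000 → 800 → 640 → 500 → 400 → 320 — 3 2/3 stops lower (darker).
Net: −1/3 −1/3 −3 2/3 = −4 1/3 stops.

4 1/3 stops darker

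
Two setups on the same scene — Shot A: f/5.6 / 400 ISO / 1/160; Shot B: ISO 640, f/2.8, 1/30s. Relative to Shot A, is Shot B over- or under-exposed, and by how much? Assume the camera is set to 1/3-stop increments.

Aperture: f/5.6 → f/5 → f/4.5 → f/4 → f/3.5 → f/3.2 → f/2.8 — 2 stops opened up (brighter).
Shutter speed: 1/160 → 1/125 → 1/100 → 1/80 → 1/60 → 1/50 → 1/40 → 1/30 — 2 1/3 stops longer (brighter).
ISO: 400 → 500 → 640 — 2/3 stop raised (brighter).
Net: +2 +2 1/3 +2/3 = +5 stops.

5 stops brighter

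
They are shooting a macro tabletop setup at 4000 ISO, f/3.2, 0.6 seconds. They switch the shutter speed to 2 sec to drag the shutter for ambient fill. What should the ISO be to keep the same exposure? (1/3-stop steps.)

ISO 1250

Shutter speed: 0.6 → 0.8 → 1 → 1.3 → 1.6 → 2 — 1 2/3 stops longer (brighter).
Need 1 2/3 stops darker from the ISO: 4000 → 3200 → 2500 → 2000 → 1600 → 1250.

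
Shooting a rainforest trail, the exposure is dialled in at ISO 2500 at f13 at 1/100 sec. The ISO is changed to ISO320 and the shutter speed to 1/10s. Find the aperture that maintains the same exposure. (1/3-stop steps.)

ISO: 2500 → 2000 → 1600 → 1250 → 1000 → 800 → 640 → 500 → 400 → 320 — 3 stops dropped (darker).
Shutter speed: 1/100 → 1/80 → 1/60 → 1/50 → 1/40 → 1/30 → 1/25 → 1/20 → 1/15 → 1/13 → 1/10 — 3 1/3 stops longer (brighter).
Net change so far: 1/3 stop brighter. Offset with the aperture: f/13 → f/14.

f/14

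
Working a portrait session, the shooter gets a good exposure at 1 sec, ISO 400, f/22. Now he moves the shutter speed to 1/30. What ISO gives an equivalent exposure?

Shutter speed: 1 → 1/2 → 1/4 → 1/8 → 1/15 → 1/30 — 5 stops faster (darker).
Need 5 stops brighter from the ISO: 400 → 800 → 1600 → 3200 → 6400 → 12800.

ISO 12800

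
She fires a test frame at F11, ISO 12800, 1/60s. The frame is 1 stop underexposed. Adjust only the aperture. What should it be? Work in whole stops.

f/8

Underexposed by 1 stop → need 1 stop brighter.
Aperture: f/11 → f/8.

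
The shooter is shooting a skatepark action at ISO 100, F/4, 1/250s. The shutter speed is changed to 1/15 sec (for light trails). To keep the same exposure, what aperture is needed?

Shutter speed: 1/250 → 1/125 → 1/60 → 1/30 → 1/15 — 4 stops longer (brighter).
Need 4 stops darker from the aperture: f/4 → f/5.6 → f/8 → f/11 → f/16.

f/16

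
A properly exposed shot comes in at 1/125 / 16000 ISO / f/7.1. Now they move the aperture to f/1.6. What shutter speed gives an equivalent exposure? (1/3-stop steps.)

Aperture: f/7.1 → f/6.3 → f/5.6 → f/5 → f/4.5 → f/4 → f/3.5 → f/3.2 → f/2.8 → f/2.5 → f/2.2 → f/2 → f/1.8 → f/1.6 — 4 1/3 stops wider (brighter).
Need 4 1/3 stops darker from the shutter speed: 1/125 → 1/160 → 1/200 → 1/250 → 1/320 → 1/400 → 1/500 → 1/640 → 1/800 → 1/1000 → 1/1250 → 1/1600 → 1/2000 → 1/2500.

1/2500s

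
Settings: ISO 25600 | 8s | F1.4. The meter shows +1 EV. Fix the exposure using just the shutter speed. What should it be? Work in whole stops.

4 s

Overexposed by 1 stop → need 1 stop darker.
Shutter speed: 8 → 4.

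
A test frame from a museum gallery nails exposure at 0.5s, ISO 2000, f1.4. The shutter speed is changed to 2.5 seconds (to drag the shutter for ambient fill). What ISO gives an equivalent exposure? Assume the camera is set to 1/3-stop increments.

ISO 400

Shutter speed: 0.5 → 0.6 → 0.8 → 1 → 1.3 → 1.6 → 2 → 2.5 — 2 1/3 stops slower (brighter).
Need 2 1/3 stops darker from the ISO: 2000 → 1600 → 1250 → 1000 → 800 → 640 → 500 → 400.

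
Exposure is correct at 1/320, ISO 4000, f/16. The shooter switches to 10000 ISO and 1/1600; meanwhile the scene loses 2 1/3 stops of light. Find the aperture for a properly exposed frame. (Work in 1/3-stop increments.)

f/5

Scene light: 2 1/3 stops darker.
ISO: 4000 → 5000 → 6400 → 8000 → 10000 — 1 1/3 stops raised (brighter).
Shutter speed: 1/320 → 1/400 → 1/500 → 1/640 → 1/800 → 1/1000 → 1/1250 → 1/1600 — 2 1/3 stops faster (darker).
Net so far: 3 1/3 stops darker. Aperture: f/16 → f/14 → f/13 → f/11 → f/10 → f/9 → f/8 → f/7.1 → f/6.3 → f/5.6 → f/5.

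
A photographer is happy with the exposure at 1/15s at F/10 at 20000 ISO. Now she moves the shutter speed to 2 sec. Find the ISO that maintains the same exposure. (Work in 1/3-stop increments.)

ISO 640

Shutter speed: 1/15 → 1/13 → 1/10 → 1/8 → 1/6 → 1/5 → 1/4 → 0.3 → 0.4 → 0.5 → 0.6 → 0.8 → 1 → 1.3 → 1.6 → 2 — 5 stops longer (brighter).
Need 5 stops darker from the ISO: 20000 → 16000 → 12800 → 10000 → 8000 → 6400 → 5000 → 4000 → 3200 → 2500 → 2000 → 1600 → 1250 → 1000 → 800 → 640.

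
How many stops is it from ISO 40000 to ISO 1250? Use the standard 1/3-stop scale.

40000 → 32000 → 25600 → 20000 → 16000 → 12800 → 10000 → 8000 → 6400 → 5000 → 4000 → 3200 → 2500 → 2000 → 1600 → 1250 — count the steps: 15 third-stops = 5 stops.

5 stops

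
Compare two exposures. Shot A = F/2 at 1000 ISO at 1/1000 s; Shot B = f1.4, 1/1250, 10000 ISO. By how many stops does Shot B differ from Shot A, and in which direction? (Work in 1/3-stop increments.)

4 stops brighter

Aperture: f/2 → f/1.8 → f/1.6 → f/1.4 — 1 stop larger aperture (brighter).
Shutter speed: 1/1000 → 1/1250 — 1/3 stop faster (darker).
ISO: 1000 → 1250 → 1600 → 2000 → 2500 → 3200 → 4000 → 5000 → 6400 → 8000 → 10000 — 3 1/3 stops raised (brighter).
Net: +1 −1/3 +3 1/3 = +4 stops.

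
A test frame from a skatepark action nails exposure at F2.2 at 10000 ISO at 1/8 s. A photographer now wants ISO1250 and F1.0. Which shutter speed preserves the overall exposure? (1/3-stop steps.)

1/5s

ISO: 10000 → 8000 → 6400 → 5000 → 4000 → 3200 → 2500 → 2000 → 1600 → 1250 — 3 stops lower (darker).
Aperture: f/2.2 → f/2 → f/1.8 → f/1.6 → f/1.4 → f/1.2 → f/1.1 → f/1.0 — 2 1/3 stops opened up (brighter).
Net change so far: 2/3 stop darker. Offset with the shutter speed: 1/8 → 1/6 → 1/5.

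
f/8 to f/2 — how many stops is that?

4 stops

f/8 → f/5.6 → f/4 → f/2.8 → f/2 — count the steps: 4 stops.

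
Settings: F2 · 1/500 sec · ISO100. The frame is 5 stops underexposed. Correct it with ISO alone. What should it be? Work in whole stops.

ISO 3200

Underexposed by 5 stops → need 5 stops brighter.
ISO: 100 → 200 → 400 → 800 → 1600 → 3200.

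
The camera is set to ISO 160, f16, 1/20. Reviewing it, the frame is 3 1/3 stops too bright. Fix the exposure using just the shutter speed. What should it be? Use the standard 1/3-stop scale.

Overexposed by 3 1/3 stops → need 3 1/3 stops darker.
Shutter speed: 1/20 → 1/25 → 1/30 → 1/40 → 1/50 → 1/60 → 1/80 → 1/100 → 1/125 → 1/160 → 1/200.

1/200s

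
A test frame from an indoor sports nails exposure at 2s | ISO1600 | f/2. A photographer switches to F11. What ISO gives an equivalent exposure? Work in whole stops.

ISO 51200

Aperture: f/2 → f/2.8 → f/4 → f/5.6 → f/8 → f/11 — 5 stops stopped down (darker).
Need 5 stops brighter from the ISO: 1600 → 3200 → 6400 → 12800 → 25600 → 51200.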